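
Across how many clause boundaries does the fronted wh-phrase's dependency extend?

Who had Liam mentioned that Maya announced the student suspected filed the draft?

3

"who" is extracted from the subject of "filed".
Boundaries crossed, outermost first: [that], [Ø], [Ø] — 3 in total.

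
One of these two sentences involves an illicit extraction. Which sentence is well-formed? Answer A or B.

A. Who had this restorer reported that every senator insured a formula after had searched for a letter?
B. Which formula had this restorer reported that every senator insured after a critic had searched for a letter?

In A, the wh-phrase is extracted from inside an adjunct island (introduced by "after"), which blocks movement.
In B, the extraction path crosses only that-complement boundaries, which are transparent.
So B is grammatical.

B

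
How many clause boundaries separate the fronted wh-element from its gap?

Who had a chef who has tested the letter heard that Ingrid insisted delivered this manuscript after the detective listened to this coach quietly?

"who" is extracted from the subject of "delivered".
Boundaries crossed, outermost first: [that], [Ø] — 2 in total.

2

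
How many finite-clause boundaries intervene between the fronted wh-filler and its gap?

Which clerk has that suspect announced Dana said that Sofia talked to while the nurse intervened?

"which clerk" is extracted from the PP object of "talked".
Boundaries crossed, outermost first: [Ø], [that] — 2 in total.

2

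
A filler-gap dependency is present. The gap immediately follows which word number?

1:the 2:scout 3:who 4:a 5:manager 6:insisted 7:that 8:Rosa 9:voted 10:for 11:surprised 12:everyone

The displaced element is "the scout" (word 2).
It is linked across 1 clause boundary (that).
It functions as the object of the preposition "for" of "voted", so the gap sits immediately after word 10 ("for").
Base order: A manager insisted that Rosa voted for the scout.

10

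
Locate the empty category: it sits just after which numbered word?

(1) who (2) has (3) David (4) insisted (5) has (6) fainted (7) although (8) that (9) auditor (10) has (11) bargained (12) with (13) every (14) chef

The displaced element is "who" (word 1).
It is linked across 1 clause boundary (Ø).
It functions as the subject of "fainted", so the gap sits immediately after word 4 ("insisted").
Base order: David has insisted that who has fainted although that auditor has bargained with every chef.

4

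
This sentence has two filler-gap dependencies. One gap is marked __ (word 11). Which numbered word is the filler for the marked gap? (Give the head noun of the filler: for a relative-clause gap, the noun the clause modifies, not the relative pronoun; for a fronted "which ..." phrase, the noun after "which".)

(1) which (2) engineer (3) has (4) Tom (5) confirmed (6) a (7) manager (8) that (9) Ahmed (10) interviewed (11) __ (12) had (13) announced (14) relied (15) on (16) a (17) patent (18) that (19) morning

The marked gap is inside the relative clause, the direct object of "interviewed".
Its filler is the head noun "manager" (via "that"), at word 7.
(The other dependency links word 2 to a gap after word 13.)

7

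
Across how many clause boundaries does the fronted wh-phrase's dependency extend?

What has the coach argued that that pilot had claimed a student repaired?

"what" is extracted from the object of "repaired".
Boundaries crossed, outermost first: [that], [Ø] — 2 in total.

2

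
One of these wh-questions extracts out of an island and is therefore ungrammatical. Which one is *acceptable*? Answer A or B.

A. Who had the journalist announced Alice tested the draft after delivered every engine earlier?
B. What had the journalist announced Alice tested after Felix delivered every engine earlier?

B

In A, the wh-phrase is extracted from inside an adjunct island (introduced by "after"), which blocks movement.
In B, the extraction path crosses only that-complement boundaries, which are transparent.
So B is grammatical.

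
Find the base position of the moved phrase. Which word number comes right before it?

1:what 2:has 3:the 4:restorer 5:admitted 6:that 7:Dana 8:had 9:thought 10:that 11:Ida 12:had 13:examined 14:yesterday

The displaced element is "what" (word 1).
It is linked across 2 clause boundaries (that → that).
It functions as the direct object of "examined", so the gap sits immediately after word 13 ("examined").
Base order: The restorer has admitted that Dana had thought that Ida had examined what yesterday.

13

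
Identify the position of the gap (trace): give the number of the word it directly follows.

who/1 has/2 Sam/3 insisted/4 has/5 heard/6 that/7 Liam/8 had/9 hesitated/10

4

The displaced element is "who" (word 1).
It is linked across 1 clause boundary (Ø).
It functions as the subject of "heard", so the gap sits immediately after word 4 ("insisted").
Base order: Sam has insisted who has heard that Liam had hesitated.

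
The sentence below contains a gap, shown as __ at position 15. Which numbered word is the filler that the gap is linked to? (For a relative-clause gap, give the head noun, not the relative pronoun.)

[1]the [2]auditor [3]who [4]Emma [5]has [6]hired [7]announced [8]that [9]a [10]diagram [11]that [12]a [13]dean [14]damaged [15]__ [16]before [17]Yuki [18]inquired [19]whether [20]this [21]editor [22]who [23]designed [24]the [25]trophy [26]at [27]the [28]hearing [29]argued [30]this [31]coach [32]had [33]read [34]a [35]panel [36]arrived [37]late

10

The gap at 15 is the object of "damaged", inside a relative clause.
The relative pronoun is "that" (word 11); it is bound by the head noun immediately before it.
Its filler is the head noun "diagram", at word 10.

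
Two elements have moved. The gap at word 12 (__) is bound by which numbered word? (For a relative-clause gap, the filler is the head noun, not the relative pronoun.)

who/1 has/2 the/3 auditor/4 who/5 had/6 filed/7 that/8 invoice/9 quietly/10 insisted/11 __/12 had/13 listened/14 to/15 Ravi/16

1

The marked gap is the subject of "listened".
Its filler is the fronted wh-phrase "who", at word 1.
(The other dependency links word 4 to a gap after word 5.)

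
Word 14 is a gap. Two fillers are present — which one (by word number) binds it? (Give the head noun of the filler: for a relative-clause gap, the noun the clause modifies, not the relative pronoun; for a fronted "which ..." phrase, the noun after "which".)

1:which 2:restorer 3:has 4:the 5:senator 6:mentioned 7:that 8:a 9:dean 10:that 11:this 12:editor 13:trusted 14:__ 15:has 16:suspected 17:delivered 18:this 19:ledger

The marked gap is inside the relative clause, the direct object of "trusted".
Its filler is the head noun "dean" (via "that"), at word 9.
(The other dependency links word 2 to a gap after word 16.)

9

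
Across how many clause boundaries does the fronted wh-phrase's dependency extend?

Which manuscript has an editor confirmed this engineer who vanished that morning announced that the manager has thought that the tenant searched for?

"which manuscript" is extracted from the PP object of "searched".
Boundaries crossed, outermost first: [Ø], [that], [that] — 3 in total.

3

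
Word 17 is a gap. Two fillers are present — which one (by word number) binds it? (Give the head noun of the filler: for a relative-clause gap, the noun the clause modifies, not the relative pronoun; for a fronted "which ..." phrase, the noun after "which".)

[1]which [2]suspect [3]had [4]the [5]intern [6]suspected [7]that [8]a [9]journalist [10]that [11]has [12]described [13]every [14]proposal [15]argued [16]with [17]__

The marked gap is the object of the preposition "with" of "argued".
Its filler is the fronted wh-phrase "which suspect", at word 2.
(The other dependency links word 9 to a gap after word 10.)

2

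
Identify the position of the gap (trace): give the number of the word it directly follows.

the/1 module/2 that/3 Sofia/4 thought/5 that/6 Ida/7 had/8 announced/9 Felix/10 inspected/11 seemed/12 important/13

The displaced element is "the module" (word 2).
It is linked across 2 clause boundaries (that → Ø).
It functions as the direct object of "inspected", so the gap sits immediately after word 11 ("inspected").
Base order: Sofia thought that Ida had announced Felix inspected the module.

11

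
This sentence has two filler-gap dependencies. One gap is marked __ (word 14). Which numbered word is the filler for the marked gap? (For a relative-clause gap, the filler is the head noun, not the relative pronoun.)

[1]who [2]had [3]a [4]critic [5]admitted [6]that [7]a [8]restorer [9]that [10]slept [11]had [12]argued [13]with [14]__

The marked gap is the object of the preposition "with" of "argued".
Its filler is the fronted wh-phrase "who", at word 1.
(The other dependency links word 8 to a gap after word 9.)

1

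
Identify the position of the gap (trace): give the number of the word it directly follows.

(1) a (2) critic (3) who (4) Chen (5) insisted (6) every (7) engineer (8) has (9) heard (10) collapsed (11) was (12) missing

The displaced element is "a critic" (word 2).
It is linked across 2 clause boundaries (Ø → Ø).
It functions as the subject of "collapsed", so the gap sits immediately after word 9 ("heard").
Base order: Chen insisted every engineer has heard a critic collapsed.

9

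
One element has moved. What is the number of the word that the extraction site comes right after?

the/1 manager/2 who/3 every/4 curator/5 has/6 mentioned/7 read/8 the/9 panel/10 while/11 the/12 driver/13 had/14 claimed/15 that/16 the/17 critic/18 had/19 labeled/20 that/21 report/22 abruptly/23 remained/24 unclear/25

The displaced element is "the manager" (word 2).
It is linked across 1 clause boundary (Ø).
It functions as the subject of "read", so the gap sits immediately after word 7 ("mentioned").
Base order: Every curator has mentioned that the manager read the panel while the driver had claimed that the critic had labeled that report abruptly.

7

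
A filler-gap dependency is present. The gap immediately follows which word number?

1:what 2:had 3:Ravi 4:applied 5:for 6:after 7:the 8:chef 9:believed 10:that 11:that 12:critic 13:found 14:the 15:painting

5

The displaced element is "what" (word 1).
It functions as the object of the preposition "for" of "applied", so the gap sits immediately after word 5 ("for").
Base order: Ravi had applied for what after the chef believed that that critic found the painting.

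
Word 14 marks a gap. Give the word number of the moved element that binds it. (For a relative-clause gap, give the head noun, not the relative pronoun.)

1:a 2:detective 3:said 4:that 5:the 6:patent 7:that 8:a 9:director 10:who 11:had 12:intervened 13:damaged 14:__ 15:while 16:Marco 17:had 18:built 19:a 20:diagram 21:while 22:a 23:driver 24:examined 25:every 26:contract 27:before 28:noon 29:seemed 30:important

The gap at 14 is the object of "damaged", inside a relative clause.
The relative pronoun is "that" (word 7); it is bound by the head noun immediately before it.
Its filler is the head noun "patent", at word 6.

6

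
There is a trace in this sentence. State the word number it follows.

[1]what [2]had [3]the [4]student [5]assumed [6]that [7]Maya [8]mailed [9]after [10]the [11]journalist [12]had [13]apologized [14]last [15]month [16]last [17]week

The displaced element is "what" (word 1).
It is linked across 1 clause boundary (that).
It functions as the direct object of "mailed", so the gap sits immediately after word 8 ("mailed").
Base order: The student had assumed that Maya mailed what after the journalist had apologized last month last week.

8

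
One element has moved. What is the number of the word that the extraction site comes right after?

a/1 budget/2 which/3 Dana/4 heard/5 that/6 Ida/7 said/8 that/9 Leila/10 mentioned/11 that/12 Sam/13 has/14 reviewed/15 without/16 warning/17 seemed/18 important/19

15

The displaced element is "a budget" (word 2).
It is linked across 3 clause boundaries (that → that → that).
It functions as the direct object of "reviewed", so the gap sits immediately after word 15 ("reviewed").
Base order: Dana heard that Ida said that Leila mentioned that Sam has reviewed a budget without warning.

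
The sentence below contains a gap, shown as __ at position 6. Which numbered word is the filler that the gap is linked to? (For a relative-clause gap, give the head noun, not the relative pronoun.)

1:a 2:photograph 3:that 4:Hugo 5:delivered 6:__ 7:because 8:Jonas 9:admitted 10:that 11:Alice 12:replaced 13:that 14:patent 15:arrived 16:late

2

The gap at 6 is the object of "delivered", inside a relative clause.
The relative pronoun is "that" (word 3); it is bound by the head noun immediately before it.
Its filler is the head noun "photograph", at word 2.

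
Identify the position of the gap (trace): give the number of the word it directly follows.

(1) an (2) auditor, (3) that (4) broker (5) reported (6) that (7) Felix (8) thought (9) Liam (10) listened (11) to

11

The displaced element is "an auditor" (word 2).
It is linked across 2 clause boundaries (that → Ø).
It functions as the object of the preposition "to" of "listened", so the gap sits immediately after word 11 ("to").
Base order: That broker reported that Felix thought Liam listened to an auditor.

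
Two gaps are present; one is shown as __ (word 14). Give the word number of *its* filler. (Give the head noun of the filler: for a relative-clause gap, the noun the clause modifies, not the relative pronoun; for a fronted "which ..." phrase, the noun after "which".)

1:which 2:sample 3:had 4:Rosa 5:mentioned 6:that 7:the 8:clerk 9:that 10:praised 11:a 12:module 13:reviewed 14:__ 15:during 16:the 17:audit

2

The marked gap is the direct object of "reviewed".
Its filler is the fronted wh-phrase "which sample", at word 2.
(The other dependency links word 8 to a gap after word 9.)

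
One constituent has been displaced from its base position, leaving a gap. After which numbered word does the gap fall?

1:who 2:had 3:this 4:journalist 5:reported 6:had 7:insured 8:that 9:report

The displaced element is "who" (word 1).
It is linked across 1 clause boundary (Ø).
It functions as the subject of "insured", so the gap sits immediately after word 5 ("reported").
Base order: This journalist had reported that who had insured that report.

5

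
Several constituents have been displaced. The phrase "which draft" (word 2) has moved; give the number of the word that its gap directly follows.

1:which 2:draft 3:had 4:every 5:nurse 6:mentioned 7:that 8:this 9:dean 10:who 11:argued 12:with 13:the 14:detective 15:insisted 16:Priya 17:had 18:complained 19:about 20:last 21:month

19

The displaced element is "which draft" (word 2).
It is linked across 2 clause boundaries (that → Ø).
It functions as the object of the preposition "about" of "complained", so the gap sits immediately after word 19 ("about").
Base order: Every nurse had mentioned that this dean who argued with the detective insisted Priya had complained about which draft last month.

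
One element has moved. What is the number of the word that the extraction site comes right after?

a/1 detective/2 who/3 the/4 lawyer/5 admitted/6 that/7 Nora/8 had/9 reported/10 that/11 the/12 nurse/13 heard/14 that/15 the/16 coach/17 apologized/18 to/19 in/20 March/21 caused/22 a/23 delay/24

The displaced element is "a detective" (word 2).
It is linked across 3 clause boundaries (that → that → that).
It functions as the object of the preposition "to" of "apologized", so the gap sits immediately after word 19 ("to").
Base order: The lawyer admitted that Nora had reported that the nurse heard that the coach apologized to a detective in March.

19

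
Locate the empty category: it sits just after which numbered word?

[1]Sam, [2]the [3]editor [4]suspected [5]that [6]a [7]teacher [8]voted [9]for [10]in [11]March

The displaced element is "Sam" (word 1).
It is linked across 1 clause boundary (that).
It functions as the object of the preposition "for" of "voted", so the gap sits immediately after word 9 ("for").
Base order: The editor suspected that a teacher voted for Sam in March.

9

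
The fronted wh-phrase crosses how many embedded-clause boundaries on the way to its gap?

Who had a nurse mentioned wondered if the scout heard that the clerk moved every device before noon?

1

"who" is extracted from the subject of "wondered".
Boundaries crossed, outermost first: [Ø] — 1 in total.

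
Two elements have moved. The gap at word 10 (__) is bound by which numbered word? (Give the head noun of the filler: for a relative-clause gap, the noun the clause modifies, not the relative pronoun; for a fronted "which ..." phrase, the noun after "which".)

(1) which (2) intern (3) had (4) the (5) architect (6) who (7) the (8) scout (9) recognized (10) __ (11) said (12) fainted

The marked gap is inside the relative clause, the direct object of "recognized".
Its filler is the head noun "architect" (via "who"), at word 5.
(The other dependency links word 2 to a gap after word 11.)

5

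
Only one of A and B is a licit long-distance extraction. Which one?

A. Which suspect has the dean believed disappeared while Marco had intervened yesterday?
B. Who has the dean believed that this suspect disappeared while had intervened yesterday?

A

In B, the wh-phrase is extracted from inside an adjunct island (introduced by "while"), which blocks movement.
In A, the extraction path crosses only that-complement boundaries, which are transparent.
So A is grammatical.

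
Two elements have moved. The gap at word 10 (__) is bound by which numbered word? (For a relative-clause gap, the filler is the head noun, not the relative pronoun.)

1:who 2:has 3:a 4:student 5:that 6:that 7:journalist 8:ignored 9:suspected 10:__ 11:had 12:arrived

The marked gap is the subject of "arrived".
Its filler is the fronted wh-phrase "who", at word 1.
(The other dependency links word 4 to a gap after word 8.)

1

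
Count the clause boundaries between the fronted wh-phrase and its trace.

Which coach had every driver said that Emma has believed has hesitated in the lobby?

"which coach" is extracted from the subject of "hesitated".
Boundaries crossed, outermost first: [that], [Ø] — 2 in total.

2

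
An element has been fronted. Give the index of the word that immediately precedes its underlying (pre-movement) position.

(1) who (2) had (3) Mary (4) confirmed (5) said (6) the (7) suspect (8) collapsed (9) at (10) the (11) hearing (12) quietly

The displaced element is "who" (word 1).
It is linked across 1 clause boundary (Ø).
It functions as the subject of "said", so the gap sits immediately after word 4 ("confirmed").
Base order: Mary had confirmed that who said the suspect collapsed at the hearing quietly.

4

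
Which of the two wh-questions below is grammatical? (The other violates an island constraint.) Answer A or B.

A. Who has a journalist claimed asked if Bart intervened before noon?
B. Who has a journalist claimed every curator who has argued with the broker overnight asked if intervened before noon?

In B, the wh-phrase is extracted from inside a wh-island (introduced by "if"), which blocks movement.
In A, the extraction path crosses only that-complement boundaries, which are transparent.
So A is grammatical.

A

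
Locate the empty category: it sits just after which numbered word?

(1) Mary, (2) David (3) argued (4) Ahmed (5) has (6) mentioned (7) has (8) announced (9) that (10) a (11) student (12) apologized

6

The displaced element is "Mary" (word 1).
It is linked across 2 clause boundaries (Ø → Ø).
It functions as the subject of "announced", so the gap sits immediately after word 6 ("mentioned").
Base order: David argued Ahmed has mentioned that Mary has announced that a student apologized.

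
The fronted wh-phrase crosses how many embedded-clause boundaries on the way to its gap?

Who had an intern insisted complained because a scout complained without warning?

1

"who" is extracted from the subject of "complained".
Boundaries crossed, outermost first: [Ø] — 1 in total.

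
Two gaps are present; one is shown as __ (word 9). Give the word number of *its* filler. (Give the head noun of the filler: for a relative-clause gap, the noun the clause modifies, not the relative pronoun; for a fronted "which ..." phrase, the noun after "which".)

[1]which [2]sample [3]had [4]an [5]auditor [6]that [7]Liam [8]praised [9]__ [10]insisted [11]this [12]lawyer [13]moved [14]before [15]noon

The marked gap is inside the relative clause, the direct object of "praised".
Its filler is the head noun "auditor" (via "that"), at word 5.
(The other dependency links word 2 to a gap after word 13.)

5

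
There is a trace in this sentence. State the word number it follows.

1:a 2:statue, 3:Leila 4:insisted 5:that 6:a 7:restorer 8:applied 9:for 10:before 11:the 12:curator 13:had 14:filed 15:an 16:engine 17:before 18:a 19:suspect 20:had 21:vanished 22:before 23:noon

The displaced element is "a statue" (word 2).
It is linked across 1 clause boundary (that).
It functions as the object of the preposition "for" of "applied", so the gap sits immediately after word 9 ("for").
Base order: Leila insisted that a restorer applied for a statue before the curator had filed an engine before a suspect had vanished before noon.

9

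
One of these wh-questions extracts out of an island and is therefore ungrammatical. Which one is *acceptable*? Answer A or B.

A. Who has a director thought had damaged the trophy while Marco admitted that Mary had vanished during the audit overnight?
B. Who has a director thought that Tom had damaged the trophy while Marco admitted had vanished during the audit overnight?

A

In B, the wh-phrase is extracted from inside an adjunct island (introduced by "while"), which blocks movement.
In A, the extraction path crosses only that-complement boundaries, which are transparent.
So A is grammatical.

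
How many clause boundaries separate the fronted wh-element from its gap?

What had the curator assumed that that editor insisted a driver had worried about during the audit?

2

"what" is extracted from the PP object of "worried".
Boundaries crossed, outermost first: [that], [Ø] — 2 in total.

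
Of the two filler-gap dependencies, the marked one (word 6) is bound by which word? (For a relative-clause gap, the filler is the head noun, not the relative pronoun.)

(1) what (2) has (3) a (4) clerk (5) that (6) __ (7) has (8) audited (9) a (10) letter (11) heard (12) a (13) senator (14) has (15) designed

The marked gap is inside the relative clause, the subject of "audited".
Its filler is the head noun "clerk" (via "that"), at word 4.
(The other dependency links word 1 to a gap after word 15.)

4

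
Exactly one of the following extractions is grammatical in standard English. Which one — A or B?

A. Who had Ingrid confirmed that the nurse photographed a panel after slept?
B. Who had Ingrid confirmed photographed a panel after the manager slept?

In A, the wh-phrase is extracted from inside an adjunct island (introduced by "after"), which blocks movement.
In B, the extraction path crosses only that-complement boundaries, which are transparent.
So B is grammatical.

B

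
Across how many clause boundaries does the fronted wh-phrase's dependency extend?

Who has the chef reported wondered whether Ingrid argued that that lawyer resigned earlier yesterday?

"who" is extracted from the subject of "wondered".
Boundaries crossed, outermost first: [Ø] — 1 in total.

1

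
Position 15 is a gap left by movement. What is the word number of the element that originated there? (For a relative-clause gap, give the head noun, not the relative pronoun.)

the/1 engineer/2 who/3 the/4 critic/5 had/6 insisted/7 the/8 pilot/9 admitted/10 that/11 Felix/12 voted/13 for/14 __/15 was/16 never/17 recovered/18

2

The gap at 15 is the prepositional object of "voted", inside a relative clause.
The relative pronoun is "who" (word 3); it is bound by the head noun immediately before it.
Its filler is the head noun "engineer", at word 2.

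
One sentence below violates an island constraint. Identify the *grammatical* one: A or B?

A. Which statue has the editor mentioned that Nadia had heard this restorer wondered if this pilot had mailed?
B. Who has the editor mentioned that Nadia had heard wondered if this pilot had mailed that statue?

In A, the wh-phrase is extracted from inside a wh-island (introduced by "if"), which blocks movement.
In B, the extraction path crosses only that-complement boundaries, which are transparent.
So B is grammatical.

B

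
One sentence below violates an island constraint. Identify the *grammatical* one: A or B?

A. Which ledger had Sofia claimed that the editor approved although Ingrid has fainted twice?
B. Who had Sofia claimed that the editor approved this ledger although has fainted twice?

In B, the wh-phrase is extracted from inside an adjunct island (introduced by "although"), which blocks movement.
In A, the extraction path crosses only that-complement boundaries, which are transparent.
So A is grammatical.

A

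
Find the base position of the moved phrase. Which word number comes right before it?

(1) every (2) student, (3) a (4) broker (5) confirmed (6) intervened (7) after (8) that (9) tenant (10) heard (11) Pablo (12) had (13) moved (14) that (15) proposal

The displaced element is "every student" (word 2).
It is linked across 1 clause boundary (Ø).
It functions as the subject of "intervened", so the gap sits immediately after word 5 ("confirmed").
Base order: A broker confirmed that every student intervened after that tenant heard Pablo had moved that proposal.

5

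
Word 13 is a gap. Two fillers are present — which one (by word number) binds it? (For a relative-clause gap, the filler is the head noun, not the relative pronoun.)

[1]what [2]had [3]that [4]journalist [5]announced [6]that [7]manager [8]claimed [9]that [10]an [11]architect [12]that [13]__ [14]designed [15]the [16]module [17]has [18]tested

The marked gap is inside the relative clause, the subject of "designed".
Its filler is the head noun "architect" (via "that"), at word 11.
(The other dependency links word 1 to a gap after word 18.)

11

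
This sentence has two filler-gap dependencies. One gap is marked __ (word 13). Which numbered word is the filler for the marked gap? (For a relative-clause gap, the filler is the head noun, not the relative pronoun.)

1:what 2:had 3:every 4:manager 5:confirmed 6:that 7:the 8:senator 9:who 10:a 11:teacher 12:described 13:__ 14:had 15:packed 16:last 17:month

The marked gap is inside the relative clause, the direct object of "described".
Its filler is the head noun "senator" (via "who"), at word 8.
(The other dependency links word 1 to a gap after word 15.)

8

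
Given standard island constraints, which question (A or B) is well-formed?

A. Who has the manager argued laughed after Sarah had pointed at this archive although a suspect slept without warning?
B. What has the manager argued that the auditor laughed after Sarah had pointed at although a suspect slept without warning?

In B, the wh-phrase is extracted from inside an adjunct island (introduced by "after"), which blocks movement.
In A, the extraction path crosses only that-complement boundaries, which are transparent.
So A is grammatical.

A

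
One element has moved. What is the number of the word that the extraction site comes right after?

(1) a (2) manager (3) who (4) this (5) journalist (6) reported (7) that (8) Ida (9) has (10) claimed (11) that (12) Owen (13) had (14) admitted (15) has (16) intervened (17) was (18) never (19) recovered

14

The displaced element is "a manager" (word 2).
It is linked across 3 clause boundaries (that → that → Ø).
It functions as the subject of "intervened", so the gap sits immediately after word 14 ("admitted").
Base order: This journalist reported that Ida has claimed that Owen had admitted that a manager has intervened.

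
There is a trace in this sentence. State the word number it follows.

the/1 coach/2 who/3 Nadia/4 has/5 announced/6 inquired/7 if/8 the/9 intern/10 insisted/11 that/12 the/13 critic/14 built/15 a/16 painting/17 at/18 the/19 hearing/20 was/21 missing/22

The displaced element is "the coach" (word 2).
It is linked across 1 clause boundary (Ø).
It functions as the subject of "inquired", so the gap sits immediately after word 6 ("announced").
Base order: Nadia has announced that the coach inquired if the intern insisted that the critic built a painting at the hearing.

6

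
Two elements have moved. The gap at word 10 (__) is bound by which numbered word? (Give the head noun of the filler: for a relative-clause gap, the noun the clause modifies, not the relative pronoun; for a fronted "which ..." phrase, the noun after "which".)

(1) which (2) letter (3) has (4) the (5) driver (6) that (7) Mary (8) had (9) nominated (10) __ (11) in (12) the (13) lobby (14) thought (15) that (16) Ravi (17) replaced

The marked gap is inside the relative clause, the direct object of "nominated".
Its filler is the head noun "driver" (via "that"), at word 5.
(The other dependency links word 2 to a gap after word 17.)

5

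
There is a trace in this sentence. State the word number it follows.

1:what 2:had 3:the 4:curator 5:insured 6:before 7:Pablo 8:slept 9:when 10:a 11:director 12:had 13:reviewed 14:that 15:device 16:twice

The displaced element is "what" (word 1).
It functions as the direct object of "insured", so the gap sits immediately after word 5 ("insured").
Base order: The curator had insured what before Pablo slept when a director had reviewed that device twice.

5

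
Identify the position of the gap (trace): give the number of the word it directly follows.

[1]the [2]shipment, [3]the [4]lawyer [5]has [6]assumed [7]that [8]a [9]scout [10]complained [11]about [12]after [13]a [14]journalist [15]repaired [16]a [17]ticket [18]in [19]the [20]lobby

11

The displaced element is "the shipment" (word 2).
It is linked across 1 clause boundary (that).
It functions as the object of the preposition "about" of "complained", so the gap sits immediately after word 11 ("about").
Base order: The lawyer has assumed that a scout complained about the shipment after a journalist repaired a ticket in the lobby.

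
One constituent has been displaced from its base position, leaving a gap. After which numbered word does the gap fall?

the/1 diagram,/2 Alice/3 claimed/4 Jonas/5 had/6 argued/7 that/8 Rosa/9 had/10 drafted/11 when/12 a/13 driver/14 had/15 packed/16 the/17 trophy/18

The displaced element is "the diagram" (word 2).
It is linked across 2 clause boundaries (Ø → that).
It functions as the direct object of "drafted", so the gap sits immediately after word 11 ("drafted").
Base order: Alice claimed Jonas had argued that Rosa had drafted the diagram when a driver had packed the trophy.

11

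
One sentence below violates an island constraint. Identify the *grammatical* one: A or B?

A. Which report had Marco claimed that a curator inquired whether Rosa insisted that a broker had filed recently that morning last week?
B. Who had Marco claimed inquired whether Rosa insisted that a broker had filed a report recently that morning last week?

In A, the wh-phrase is extracted from inside a wh-island (introduced by "whether"), which blocks movement.
In B, the extraction path crosses only that-complement boundaries, which are transparent.
So B is grammatical.

B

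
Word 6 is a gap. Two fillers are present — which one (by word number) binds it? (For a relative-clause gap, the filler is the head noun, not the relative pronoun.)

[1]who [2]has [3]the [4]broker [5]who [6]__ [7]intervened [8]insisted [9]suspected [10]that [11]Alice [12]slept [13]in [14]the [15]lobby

The marked gap is inside the relative clause, the subject of "intervened".
Its filler is the head noun "broker" (via "who"), at word 4.
(The other dependency links word 1 to a gap after word 8.)

4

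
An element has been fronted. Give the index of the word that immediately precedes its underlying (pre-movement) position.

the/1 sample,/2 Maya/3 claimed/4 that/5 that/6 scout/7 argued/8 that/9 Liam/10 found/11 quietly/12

11

The displaced element is "the sample" (word 2).
It is linked across 2 clause boundaries (that → that).
It functions as the direct object of "found", so the gap sits immediately after word 11 ("found").
Base order: Maya claimed that that scout argued that Liam found the sample quietly.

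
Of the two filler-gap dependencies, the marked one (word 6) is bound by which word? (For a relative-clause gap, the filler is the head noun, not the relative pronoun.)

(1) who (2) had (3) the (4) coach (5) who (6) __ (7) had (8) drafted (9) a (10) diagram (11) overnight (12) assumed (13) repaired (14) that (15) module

4

The marked gap is inside the relative clause, the subject of "drafted".
Its filler is the head noun "coach" (via "who"), at word 4.
(The other dependency links word 1 to a gap after word 12.)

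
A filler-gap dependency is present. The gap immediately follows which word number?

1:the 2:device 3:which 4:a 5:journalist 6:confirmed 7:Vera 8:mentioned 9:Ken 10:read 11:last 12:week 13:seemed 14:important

The displaced element is "the device" (word 2).
It is linked across 2 clause boundaries (Ø → Ø).
It functions as the direct object of "read", so the gap sits immediately after word 10 ("read").
Base order: A journalist confirmed Vera mentioned Ken read the device last week.

10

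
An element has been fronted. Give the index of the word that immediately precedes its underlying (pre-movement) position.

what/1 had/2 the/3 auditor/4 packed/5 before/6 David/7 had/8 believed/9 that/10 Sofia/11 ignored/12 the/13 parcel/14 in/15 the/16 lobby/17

The displaced element is "what" (word 1).
It functions as the direct object of "packed", so the gap sits immediately after word 5 ("packed").
Base order: The auditor had packed what before David had believed that Sofia ignored the parcel in the lobby.

5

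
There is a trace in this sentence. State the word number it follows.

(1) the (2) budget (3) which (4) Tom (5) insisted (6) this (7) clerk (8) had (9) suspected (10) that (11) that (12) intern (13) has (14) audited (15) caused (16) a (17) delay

14

The displaced element is "the budget" (word 2).
It is linked across 2 clause boundaries (Ø → that).
It functions as the direct object of "audited", so the gap sits immediately after word 14 ("audited").
Base order: Tom insisted this clerk had suspected that that intern has audited the budget.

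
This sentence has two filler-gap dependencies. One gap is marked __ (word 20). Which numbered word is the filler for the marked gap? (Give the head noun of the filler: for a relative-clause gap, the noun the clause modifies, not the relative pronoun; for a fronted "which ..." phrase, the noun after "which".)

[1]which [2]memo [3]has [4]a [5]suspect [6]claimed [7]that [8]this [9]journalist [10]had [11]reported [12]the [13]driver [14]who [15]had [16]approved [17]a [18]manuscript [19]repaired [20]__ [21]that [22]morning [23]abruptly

The marked gap is the direct object of "repaired".
Its filler is the fronted wh-phrase "which memo", at word 2.
(The other dependency links word 13 to a gap after word 14.)

2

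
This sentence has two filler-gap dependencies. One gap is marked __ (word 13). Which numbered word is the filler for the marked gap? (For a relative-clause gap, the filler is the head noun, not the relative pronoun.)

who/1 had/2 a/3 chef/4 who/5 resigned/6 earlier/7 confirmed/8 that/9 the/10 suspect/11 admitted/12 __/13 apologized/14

1

The marked gap is the subject of "apologized".
Its filler is the fronted wh-phrase "who", at word 1.
(The other dependency links word 4 to a gap after word 5.)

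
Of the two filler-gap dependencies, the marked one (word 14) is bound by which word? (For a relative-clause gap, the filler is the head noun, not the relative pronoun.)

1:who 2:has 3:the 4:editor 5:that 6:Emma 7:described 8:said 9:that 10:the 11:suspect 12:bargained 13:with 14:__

The marked gap is the object of the preposition "with" of "bargained".
Its filler is the fronted wh-phrase "who", at word 1.
(The other dependency links word 4 to a gap after word 7.)

1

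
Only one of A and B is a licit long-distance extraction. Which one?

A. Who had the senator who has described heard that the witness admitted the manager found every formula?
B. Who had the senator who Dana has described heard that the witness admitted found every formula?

In A, the wh-phrase is extracted from inside a complex-NP island (relative clause) (introduced by "who"), which blocks movement.
In B, the extraction path crosses only that-complement boundaries, which are transparent.
So B is grammatical.

B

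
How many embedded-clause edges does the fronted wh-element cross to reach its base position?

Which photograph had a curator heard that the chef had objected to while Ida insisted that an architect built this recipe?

"which photograph" is extracted from the PP object of "objected".
Boundaries crossed, outermost first: [that] — 1 in total.

1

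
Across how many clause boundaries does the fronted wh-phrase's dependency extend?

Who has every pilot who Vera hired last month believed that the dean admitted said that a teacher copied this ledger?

2

"who" is extracted from the subject of "said".
Boundaries crossed, outermost first: [that], [Ø] — 2 in total.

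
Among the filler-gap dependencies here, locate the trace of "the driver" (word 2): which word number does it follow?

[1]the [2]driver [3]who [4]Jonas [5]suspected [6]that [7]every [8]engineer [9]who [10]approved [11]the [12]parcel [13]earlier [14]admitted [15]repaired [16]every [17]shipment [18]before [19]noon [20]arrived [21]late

The displaced element is "the driver" (word 2).
It is linked across 2 clause boundaries (that → Ø).
It functions as the subject of "repaired", so the gap sits immediately after word 14 ("admitted").
Base order: Jonas suspected that every engineer who approved the parcel earlier admitted the driver repaired every shipment before noon.

14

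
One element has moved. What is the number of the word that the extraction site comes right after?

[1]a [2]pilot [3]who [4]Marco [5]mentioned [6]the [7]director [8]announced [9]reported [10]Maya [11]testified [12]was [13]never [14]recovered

8

The displaced element is "a pilot" (word 2).
It is linked across 2 clause boundaries (Ø → Ø).
It functions as the subject of "reported", so the gap sits immediately after word 8 ("announced").
Base order: Marco mentioned the director announced that a pilot reported Maya testified.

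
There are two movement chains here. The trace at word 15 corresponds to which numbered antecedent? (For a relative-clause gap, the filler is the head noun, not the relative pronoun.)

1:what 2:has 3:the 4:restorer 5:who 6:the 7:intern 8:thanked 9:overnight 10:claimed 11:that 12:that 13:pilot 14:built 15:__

1

The marked gap is the direct object of "built".
Its filler is the fronted wh-phrase "what", at word 1.
(The other dependency links word 4 to a gap after word 8.)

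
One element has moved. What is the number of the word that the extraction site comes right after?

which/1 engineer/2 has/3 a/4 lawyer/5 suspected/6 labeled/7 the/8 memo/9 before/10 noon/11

6

The displaced element is "which engineer" (word 2).
It is linked across 1 clause boundary (Ø).
It functions as the subject of "labeled", so the gap sits immediately after word 6 ("suspected").
Base order: A lawyer has suspected which engineer labeled the memo before noon.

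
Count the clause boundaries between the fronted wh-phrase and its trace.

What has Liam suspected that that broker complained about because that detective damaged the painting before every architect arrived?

1

"what" is extracted from the PP object of "complained".
Boundaries crossed, outermost first: [that] — 1 in total.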